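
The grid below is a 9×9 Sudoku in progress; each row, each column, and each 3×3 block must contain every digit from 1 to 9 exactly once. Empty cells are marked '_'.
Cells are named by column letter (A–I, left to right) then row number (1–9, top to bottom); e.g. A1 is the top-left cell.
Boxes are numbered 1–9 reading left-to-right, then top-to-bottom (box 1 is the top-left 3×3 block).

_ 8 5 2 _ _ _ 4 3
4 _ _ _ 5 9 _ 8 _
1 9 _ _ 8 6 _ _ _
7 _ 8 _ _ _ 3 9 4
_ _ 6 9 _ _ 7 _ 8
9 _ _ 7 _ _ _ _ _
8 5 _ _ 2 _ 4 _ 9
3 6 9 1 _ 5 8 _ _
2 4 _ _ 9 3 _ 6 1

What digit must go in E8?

Cell E8 itself could take any of {4, 7} by direct elimination.
Consider where 4 can go in row 8.
H8 is out (column H already has a 4).
I8 is out (column I already has a 4).
So the only cell in row 8 that can hold 4 is E8.
Therefore E8 = 4.

4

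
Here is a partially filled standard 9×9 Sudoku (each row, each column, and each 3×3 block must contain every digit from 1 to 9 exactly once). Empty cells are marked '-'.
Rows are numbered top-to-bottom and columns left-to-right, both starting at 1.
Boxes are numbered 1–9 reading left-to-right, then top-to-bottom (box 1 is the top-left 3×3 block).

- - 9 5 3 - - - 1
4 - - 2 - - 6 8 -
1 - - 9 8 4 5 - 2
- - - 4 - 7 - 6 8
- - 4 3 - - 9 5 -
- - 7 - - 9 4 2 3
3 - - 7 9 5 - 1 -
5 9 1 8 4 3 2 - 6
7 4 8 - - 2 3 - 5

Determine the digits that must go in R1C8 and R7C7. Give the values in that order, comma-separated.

4,8

For R1C8:
  Consider where 4 can go in row 1.
  R1C1 is out (column 1 already has a 4).
  R1C2 is out (column 2 already has a 4).
  R1C6 is out (column 6 already has a 4).
  R1C7 is out (column 7 already has a 4).
  So the only cell in row 1 that can hold 4 is R1C8.
  So R1C8 = 4.
For R7C7:
  Row 7 already contains {1, 3, 5, 7, 9}.
  Column 7 already contains {2, 3, 4, 5, 6, 9}.
  Its 3×3 block (box 9) already contains {1, 2, 3, 5, 6}.
  The only value from 1–9 not eliminated is 8, so R7C7 = 8.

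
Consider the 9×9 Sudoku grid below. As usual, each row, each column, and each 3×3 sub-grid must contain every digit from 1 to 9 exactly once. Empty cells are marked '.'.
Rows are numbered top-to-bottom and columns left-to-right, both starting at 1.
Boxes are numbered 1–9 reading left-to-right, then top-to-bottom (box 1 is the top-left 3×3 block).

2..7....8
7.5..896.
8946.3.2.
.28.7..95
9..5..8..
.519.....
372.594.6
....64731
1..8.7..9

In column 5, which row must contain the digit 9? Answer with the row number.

Consider where 9 can go in column 5.
R2C5 is out (row 2 already has a 9).
R3C5 is out (row 3 already has a 9).
R5C5 is out (row 5 already has a 9).
R6C5 is out (row 6 already has a 9).
R9C5 is out (row 9 already has a 9).
So the only cell in column 5 that can hold 9 is R1C5.
That is row 1.

1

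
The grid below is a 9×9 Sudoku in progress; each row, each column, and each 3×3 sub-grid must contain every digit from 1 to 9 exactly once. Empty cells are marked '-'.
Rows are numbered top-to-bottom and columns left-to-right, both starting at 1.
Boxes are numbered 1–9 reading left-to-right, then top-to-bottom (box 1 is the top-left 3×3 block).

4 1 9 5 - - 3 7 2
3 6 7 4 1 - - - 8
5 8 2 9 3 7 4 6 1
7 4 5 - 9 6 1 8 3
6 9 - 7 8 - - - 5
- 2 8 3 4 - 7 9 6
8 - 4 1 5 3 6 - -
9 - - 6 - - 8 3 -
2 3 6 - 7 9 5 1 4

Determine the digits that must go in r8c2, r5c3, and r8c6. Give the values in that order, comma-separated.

For r8c2:
  Consider where 5 can go in box 7.
  r7c2 is out (row 7 already has a 5).
  r8c3 is out (column 3 already has a 5).
  So the only cell in box 7 that can hold 5 is r8c2.
  So r8c2 = 5.
For r5c3:
  Consider where 3 can go in box 4.
  r6c1 is out (row 6 already has a 3).
  So the only cell in box 4 that can hold 3 is r5c3.
  So r5c3 = 3.
For r8c6:
  Consider where 4 can go in box 8.
  r8c5 is out (column 5 already has a 4).
  r9c4 is out (row 9 already has a 4).
  So the only cell in box 8 that can hold 4 is r8c6.
  So r8c6 = 4.

5,3,4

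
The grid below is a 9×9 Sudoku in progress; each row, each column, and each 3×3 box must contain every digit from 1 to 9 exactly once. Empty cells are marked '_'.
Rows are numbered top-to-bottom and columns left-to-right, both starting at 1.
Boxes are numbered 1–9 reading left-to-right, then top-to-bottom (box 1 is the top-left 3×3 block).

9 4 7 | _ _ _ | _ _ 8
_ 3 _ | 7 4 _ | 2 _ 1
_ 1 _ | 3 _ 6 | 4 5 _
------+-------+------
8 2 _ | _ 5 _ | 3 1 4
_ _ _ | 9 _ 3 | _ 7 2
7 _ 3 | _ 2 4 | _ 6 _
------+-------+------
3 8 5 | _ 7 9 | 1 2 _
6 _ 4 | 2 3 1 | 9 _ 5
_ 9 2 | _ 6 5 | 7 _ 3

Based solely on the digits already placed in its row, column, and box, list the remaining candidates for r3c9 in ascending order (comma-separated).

7,9

Row 3 already contains {1, 3, 4, 5, 6}.
Column 9 already contains {1, 2, 3, 4, 5, 8}.
Its 3×3 block (box 3) already contains {1, 2, 4, 5, 8}.
Removing those from 1–9 leaves {7, 9} as the candidates for r3c9.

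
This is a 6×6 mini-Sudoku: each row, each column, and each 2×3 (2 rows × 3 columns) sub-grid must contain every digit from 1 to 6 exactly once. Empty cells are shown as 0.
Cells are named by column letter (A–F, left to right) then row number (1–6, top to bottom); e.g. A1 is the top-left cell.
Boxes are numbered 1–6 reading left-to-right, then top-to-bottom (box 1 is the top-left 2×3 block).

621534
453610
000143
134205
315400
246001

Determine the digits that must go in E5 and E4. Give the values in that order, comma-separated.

2,6

For E5:
  Consider where 2 can go in column E.
  E4 is out (row 4 already has a 2).
  E6 is out (row 6 already has a 2).
  So the only cell in column E that can hold 2 is E5.
  So E5 = 2.
For E4:
  Row 4 already contains {1, 2, 3, 4, 5}.
  Column E already contains {1, 3, 4}.
  Its 2×3 block (box 4) already contains {1, 2, 3, 4, 5}.
  The only value from 1–6 not eliminated is 6, so E4 = 6.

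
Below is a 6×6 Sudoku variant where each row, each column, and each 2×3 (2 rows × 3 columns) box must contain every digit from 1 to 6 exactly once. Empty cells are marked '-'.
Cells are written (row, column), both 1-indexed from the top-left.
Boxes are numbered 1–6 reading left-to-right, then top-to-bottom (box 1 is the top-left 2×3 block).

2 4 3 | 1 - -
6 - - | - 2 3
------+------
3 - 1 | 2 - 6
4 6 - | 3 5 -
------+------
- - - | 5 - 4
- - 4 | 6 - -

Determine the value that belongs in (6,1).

5

Cell (6,1) itself could take any of {1, 5} by direct elimination.
Consider where 5 can go in column 1.
(5,1) is out (row 5 already has a 5).
So the only cell in column 1 that can hold 5 is (6,1).
Therefore (6,1) = 5.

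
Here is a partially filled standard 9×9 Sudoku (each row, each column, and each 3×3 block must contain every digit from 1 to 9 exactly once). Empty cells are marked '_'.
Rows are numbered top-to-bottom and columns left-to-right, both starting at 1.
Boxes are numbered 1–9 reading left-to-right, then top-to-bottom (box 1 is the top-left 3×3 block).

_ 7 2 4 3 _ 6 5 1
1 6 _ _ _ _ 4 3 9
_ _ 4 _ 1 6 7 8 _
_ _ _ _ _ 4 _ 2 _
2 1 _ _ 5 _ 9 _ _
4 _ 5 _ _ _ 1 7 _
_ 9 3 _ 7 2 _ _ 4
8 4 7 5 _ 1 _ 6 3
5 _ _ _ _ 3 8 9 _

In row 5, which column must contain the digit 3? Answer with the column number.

4

Consider where 3 can go in row 5.
R5C3 is out (column 3 already has a 3).
R5C6 is out (column 6 already has a 3).
R5C8 is out (column 8 already has a 3).
R5C9 is out (column 9 already has a 3).
So the only cell in row 5 that can hold 3 is R5C4.
That is column 4.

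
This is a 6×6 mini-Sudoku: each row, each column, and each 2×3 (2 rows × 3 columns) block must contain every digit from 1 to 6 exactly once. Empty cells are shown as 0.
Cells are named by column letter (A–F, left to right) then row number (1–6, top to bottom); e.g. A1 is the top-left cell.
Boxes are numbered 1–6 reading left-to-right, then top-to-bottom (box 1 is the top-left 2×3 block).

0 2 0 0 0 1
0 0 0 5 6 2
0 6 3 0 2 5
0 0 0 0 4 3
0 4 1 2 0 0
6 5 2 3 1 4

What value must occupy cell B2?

Cell B2 itself could take any of {1, 3} by direct elimination.
Consider where 3 can go in column B.
B4 is out (row 4 already has a 3).
So the only cell in column B that can hold 3 is B2.
Therefore B2 = 3.

3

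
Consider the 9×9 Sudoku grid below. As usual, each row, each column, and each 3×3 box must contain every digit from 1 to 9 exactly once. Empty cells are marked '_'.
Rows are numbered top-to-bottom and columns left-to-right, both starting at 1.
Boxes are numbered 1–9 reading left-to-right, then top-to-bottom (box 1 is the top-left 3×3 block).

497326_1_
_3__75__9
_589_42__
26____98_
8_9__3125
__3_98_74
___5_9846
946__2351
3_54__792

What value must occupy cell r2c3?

2

Cell r2c3 itself could take any of {1, 2} by direct elimination.
Consider where 2 can go in box 1.
r2c1 is out (column 1 already has a 2).
r3c1 is out (row 3 already has a 2).
So the only cell in box 1 that can hold 2 is r2c3.
Therefore r2c3 = 2.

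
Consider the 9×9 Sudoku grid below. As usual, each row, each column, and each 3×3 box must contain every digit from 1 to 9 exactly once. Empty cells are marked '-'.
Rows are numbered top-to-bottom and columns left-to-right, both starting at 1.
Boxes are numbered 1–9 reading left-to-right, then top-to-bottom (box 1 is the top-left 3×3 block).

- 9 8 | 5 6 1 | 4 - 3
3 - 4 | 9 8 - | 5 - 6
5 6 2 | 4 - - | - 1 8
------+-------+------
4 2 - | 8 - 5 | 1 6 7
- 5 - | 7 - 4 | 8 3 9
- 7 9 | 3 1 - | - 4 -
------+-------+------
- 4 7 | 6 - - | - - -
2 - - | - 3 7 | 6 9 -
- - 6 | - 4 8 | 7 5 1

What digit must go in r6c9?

5

Cell r6c9 itself could take any of {2, 5} by direct elimination.
Consider where 5 can go in column 9.
r7c9 is out (box 9 already has a 5).
r8c9 is out (box 9 already has a 5).
So the only cell in column 9 that can hold 5 is r6c9.
Therefore r6c9 = 5.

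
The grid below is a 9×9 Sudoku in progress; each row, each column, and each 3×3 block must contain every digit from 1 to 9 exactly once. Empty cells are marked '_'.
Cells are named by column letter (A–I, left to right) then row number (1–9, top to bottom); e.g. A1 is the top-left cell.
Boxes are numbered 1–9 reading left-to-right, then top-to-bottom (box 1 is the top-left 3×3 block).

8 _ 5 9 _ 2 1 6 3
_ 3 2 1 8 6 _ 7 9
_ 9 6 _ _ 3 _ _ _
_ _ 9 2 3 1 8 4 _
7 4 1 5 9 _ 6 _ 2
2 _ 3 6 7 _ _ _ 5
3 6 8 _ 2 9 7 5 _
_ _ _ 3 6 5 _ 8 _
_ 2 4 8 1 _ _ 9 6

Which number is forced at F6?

Cell F6 itself could take any of {4, 8} by direct elimination.
Consider where 4 can go in row 6.
B6 is out (column B already has a 4).
G6 is out (box 6 already has a 4).
H6 is out (column H already has a 4).
So the only cell in row 6 that can hold 4 is F6.
Therefore F6 = 4.

4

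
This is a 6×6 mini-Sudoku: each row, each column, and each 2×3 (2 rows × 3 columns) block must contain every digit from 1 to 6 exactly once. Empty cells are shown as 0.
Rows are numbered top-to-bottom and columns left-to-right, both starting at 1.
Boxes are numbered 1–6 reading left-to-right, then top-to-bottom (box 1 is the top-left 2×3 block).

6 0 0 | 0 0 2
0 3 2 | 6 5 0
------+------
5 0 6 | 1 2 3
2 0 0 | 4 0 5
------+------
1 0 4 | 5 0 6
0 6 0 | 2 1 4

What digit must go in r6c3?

Cell r6c3 itself could take any of {3, 5} by direct elimination.
Consider where 5 can go in row 6.
r6c1 is out (column 1 already has a 5).
So the only cell in row 6 that can hold 5 is r6c3.
Therefore r6c3 = 5.

5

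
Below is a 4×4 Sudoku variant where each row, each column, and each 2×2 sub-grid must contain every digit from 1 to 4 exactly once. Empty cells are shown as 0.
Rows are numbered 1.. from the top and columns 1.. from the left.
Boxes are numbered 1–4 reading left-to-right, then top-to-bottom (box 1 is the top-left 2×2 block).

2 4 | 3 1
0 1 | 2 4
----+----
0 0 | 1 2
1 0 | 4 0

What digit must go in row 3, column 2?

3

Row 3 already contains {1, 2}.
Column 2 already contains {1, 4}.
Its 2×2 block (box 3) already contains {1}.
The only value from 1–4 not eliminated is 3, so row 3, column 2 = 3.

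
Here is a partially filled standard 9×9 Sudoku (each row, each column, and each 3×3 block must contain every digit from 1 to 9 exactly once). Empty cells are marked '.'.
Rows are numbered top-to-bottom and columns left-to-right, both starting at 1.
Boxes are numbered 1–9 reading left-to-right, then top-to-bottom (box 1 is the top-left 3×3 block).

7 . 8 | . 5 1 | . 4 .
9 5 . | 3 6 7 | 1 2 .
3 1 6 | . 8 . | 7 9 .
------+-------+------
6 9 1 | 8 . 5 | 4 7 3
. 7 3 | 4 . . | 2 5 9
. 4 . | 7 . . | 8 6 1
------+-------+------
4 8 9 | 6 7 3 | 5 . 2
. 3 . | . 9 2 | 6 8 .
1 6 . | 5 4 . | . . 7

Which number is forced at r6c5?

Cell r6c5 itself could take any of {2, 3} by direct elimination.
Consider where 3 can go in box 5.
r4c5 is out (row 4 already has a 3).
r5c5 is out (row 5 already has a 3).
r5c6 is out (row 5 already has a 3).
r6c6 is out (column 6 already has a 3).
So the only cell in box 5 that can hold 3 is r6c5.
Therefore r6c5 = 3.

3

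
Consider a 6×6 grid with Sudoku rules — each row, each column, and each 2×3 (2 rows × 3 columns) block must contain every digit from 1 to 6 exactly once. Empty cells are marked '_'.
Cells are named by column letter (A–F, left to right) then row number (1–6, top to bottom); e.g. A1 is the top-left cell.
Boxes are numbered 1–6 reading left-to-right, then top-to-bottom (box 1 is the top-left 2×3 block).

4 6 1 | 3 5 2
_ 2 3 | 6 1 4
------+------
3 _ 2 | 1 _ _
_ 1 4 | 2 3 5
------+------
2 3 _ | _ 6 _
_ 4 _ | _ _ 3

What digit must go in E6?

Row 6 already contains {3, 4}.
Column E already contains {1, 3, 5, 6}.
Its 2×3 block (box 6) already contains {3, 6}.
The only value from 1–6 not eliminated is 2, so E6 = 2.

2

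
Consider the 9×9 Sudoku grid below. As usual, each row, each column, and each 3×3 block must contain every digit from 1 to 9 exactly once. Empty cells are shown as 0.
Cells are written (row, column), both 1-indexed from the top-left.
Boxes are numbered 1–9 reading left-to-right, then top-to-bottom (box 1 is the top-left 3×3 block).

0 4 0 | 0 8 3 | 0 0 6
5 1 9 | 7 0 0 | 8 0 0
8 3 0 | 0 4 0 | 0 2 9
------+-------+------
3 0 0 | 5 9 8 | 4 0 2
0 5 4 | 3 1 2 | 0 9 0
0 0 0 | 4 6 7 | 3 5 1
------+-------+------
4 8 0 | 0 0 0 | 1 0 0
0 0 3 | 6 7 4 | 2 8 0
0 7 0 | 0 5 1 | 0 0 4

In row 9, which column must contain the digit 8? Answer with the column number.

4

Consider where 8 can go in row 9.
(9,1) is out (column 1 already has a 8).
(9,3) is out (box 7 already has a 8).
(9,7) is out (column 7 already has a 8).
(9,8) is out (column 8 already has a 8).
So the only cell in row 9 that can hold 8 is (9,4).
That is column 4.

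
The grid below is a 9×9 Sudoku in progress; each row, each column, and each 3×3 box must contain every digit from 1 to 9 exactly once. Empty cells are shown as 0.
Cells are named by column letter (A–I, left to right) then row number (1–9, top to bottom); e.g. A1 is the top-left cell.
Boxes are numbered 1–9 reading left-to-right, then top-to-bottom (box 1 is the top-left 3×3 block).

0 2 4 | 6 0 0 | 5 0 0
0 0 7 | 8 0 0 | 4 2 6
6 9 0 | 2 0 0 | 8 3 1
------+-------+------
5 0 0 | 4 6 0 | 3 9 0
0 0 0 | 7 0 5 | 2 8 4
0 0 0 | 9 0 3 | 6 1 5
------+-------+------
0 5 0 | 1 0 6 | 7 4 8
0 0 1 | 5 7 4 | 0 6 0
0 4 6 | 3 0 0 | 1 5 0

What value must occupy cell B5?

6

Cell B5 itself could take any of {1, 3, 6} by direct elimination.
Consider where 6 can go in box 4.
B4 is out (row 4 already has a 6). C4 is out (row 4 already has a 6). A5 is out (column A already has a 6). C5 is out (column C already has a 6). The remaining empty cells in box 4 are similarly blocked.
So the only cell in box 4 that can hold 6 is B5.
Therefore B5 = 6.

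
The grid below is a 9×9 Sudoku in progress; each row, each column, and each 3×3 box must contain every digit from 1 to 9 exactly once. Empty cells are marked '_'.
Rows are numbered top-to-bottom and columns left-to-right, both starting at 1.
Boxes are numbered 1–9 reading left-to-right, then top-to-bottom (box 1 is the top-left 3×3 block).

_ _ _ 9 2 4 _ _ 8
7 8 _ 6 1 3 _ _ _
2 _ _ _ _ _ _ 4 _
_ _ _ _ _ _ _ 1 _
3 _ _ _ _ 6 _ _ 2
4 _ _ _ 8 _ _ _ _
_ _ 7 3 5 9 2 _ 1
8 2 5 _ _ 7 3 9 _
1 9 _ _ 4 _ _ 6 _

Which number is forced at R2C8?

Cell R2C8 itself could take any of {2, 5} by direct elimination.
Consider where 2 can go in column 8.
R1C8 is out (row 1 already has a 2).
R5C8 is out (row 5 already has a 2).
R6C8 is out (box 6 already has a 2).
R7C8 is out (row 7 already has a 2).
So the only cell in column 8 that can hold 2 is R2C8.
Therefore R2C8 = 2.

2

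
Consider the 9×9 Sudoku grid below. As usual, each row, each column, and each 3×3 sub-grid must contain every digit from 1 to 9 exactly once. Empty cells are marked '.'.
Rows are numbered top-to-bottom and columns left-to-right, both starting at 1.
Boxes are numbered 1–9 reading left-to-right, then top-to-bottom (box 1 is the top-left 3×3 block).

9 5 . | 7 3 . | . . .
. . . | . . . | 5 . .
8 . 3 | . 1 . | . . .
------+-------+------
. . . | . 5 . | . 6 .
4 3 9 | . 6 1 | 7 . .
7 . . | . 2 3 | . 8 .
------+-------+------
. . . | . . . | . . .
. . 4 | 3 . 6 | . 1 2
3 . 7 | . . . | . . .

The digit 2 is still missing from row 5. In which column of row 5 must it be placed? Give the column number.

Consider where 2 can go in row 5.
R5C4 is out (box 5 already has a 2).
R5C9 is out (column 9 already has a 2).
So the only cell in row 5 that can hold 2 is R5C8.
That is column 8.

8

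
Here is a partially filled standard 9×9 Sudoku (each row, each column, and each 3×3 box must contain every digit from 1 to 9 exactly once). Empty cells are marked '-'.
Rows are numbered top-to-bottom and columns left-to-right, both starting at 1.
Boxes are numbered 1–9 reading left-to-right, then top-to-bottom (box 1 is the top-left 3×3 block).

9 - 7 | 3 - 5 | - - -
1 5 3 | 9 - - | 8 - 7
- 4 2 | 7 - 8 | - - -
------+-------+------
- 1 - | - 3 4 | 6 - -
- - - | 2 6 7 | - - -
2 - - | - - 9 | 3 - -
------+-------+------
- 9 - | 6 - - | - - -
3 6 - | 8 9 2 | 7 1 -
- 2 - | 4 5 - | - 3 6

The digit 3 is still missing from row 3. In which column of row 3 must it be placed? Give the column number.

Consider where 3 can go in row 3.
r3c1 is out (column 1 already has a 3).
r3c5 is out (column 5 already has a 3).
r3c7 is out (column 7 already has a 3).
r3c8 is out (column 8 already has a 3).
So the only cell in row 3 that can hold 3 is r3c9.
That is column 9.

9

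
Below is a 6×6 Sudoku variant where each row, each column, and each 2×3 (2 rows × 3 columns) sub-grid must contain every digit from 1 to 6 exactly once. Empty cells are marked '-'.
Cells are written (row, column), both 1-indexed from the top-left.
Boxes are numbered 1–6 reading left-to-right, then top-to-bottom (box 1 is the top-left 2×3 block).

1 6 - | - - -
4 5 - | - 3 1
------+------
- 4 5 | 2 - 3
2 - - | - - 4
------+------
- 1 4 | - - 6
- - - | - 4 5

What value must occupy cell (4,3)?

1

Cell (4,3) itself could take any of {1, 3, 6} by direct elimination.
Consider where 1 can go in box 3.
(3,1) is out (column 1 already has a 1).
(4,2) is out (column 2 already has a 1).
So the only cell in box 3 that can hold 1 is (4,3).
Therefore (4,3) = 1.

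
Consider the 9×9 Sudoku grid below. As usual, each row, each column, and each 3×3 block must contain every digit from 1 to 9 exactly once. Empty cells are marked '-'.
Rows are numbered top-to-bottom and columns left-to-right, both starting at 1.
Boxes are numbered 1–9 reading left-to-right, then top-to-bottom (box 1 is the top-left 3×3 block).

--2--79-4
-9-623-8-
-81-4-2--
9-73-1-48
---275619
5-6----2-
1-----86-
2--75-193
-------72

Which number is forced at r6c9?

Row 6 already contains {2, 5, 6}.
Column 9 already contains {2, 3, 4, 8, 9}.
Its 3×3 block (box 6) already contains {1, 2, 4, 6, 8, 9}.
The only value from 1–9 not eliminated is 7, so r6c9 = 7.

7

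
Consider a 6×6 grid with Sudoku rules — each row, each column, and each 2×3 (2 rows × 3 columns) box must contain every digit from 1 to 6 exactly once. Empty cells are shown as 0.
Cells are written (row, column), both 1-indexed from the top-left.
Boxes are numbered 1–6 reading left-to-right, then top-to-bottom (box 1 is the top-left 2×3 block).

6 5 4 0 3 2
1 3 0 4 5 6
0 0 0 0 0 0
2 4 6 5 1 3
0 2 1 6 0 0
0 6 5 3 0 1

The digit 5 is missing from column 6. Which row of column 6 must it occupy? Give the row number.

Consider where 5 can go in column 6.
(3,6) is out (box 4 already has a 5).
So the only cell in column 6 that can hold 5 is (5,6).
That is row 5.

5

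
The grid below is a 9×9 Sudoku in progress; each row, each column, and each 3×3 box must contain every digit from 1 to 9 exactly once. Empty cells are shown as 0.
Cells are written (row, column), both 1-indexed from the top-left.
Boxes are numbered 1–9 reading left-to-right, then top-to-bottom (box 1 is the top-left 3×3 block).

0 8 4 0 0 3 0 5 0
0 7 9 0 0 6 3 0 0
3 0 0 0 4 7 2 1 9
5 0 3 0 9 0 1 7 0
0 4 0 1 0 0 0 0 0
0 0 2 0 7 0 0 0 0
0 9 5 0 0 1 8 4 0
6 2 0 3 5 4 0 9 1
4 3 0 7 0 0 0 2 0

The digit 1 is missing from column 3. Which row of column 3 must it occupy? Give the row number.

Consider where 1 can go in column 3.
(3,3) is out (row 3 already has a 1).
(5,3) is out (row 5 already has a 1).
(8,3) is out (row 8 already has a 1).
So the only cell in column 3 that can hold 1 is (9,3).
That is row 9.

9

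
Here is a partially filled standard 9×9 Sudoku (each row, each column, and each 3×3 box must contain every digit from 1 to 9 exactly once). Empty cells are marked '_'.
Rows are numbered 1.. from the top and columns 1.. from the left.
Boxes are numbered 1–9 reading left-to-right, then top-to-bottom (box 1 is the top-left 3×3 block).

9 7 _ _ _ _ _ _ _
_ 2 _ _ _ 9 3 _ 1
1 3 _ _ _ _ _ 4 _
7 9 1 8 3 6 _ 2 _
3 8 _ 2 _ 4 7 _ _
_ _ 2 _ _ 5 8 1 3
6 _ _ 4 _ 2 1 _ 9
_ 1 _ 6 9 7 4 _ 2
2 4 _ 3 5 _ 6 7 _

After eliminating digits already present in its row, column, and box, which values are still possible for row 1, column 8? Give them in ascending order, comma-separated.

Row 1 already contains {7, 9}.
Column 8 already contains {1, 2, 4, 7}.
Its 3×3 block (box 3) already contains {1, 3, 4}.
Removing those from 1–9 leaves {5, 6, 8} as the candidates for row 1, column 8.

5,6,8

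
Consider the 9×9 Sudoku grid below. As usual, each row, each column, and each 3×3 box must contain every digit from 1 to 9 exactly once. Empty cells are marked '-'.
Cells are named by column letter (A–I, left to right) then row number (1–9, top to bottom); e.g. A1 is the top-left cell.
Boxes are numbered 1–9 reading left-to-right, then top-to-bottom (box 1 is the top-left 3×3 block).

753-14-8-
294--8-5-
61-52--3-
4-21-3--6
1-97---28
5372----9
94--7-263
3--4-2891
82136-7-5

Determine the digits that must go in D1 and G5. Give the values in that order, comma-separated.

9,3

For D1:
  Consider where 9 can go in column D.
  D2 is out (row 2 already has a 9).
  D7 is out (row 7 already has a 9).
  So the only cell in column D that can hold 9 is D1.
  So D1 = 9.
For G5:
  Consider where 3 can go in box 6.
  G4 is out (row 4 already has a 3).
  H4 is out (row 4 already has a 3).
  G6 is out (row 6 already has a 3).
  H6 is out (row 6 already has a 3).
  So the only cell in box 6 that can hold 3 is G5.
  So G5 = 3.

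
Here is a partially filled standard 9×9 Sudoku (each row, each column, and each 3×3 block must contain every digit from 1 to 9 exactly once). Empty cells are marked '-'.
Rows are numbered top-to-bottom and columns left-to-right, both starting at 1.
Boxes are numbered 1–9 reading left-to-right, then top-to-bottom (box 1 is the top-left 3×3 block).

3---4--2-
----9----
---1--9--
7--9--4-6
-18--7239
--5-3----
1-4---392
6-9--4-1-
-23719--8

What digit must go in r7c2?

Cell r7c2 itself could take any of {5, 7, 8} by direct elimination.
Consider where 7 can go in row 7.
r7c4 is out (column 4 already has a 7).
r7c5 is out (box 8 already has a 7).
r7c6 is out (column 6 already has a 7).
So the only cell in row 7 that can hold 7 is r7c2.
Therefore r7c2 = 7.

7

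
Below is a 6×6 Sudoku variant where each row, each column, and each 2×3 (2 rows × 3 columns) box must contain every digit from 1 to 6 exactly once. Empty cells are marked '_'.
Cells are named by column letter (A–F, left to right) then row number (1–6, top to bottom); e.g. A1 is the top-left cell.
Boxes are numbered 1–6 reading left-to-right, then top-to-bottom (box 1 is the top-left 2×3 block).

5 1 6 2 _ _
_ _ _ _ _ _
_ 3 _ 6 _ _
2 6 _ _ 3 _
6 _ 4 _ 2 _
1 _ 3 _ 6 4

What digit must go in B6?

2

Cell B6 itself could take any of {2, 5} by direct elimination.
Consider where 2 can go in box 5.
B5 is out (row 5 already has a 2).
So the only cell in box 5 that can hold 2 is B6.
Therefore B6 = 2.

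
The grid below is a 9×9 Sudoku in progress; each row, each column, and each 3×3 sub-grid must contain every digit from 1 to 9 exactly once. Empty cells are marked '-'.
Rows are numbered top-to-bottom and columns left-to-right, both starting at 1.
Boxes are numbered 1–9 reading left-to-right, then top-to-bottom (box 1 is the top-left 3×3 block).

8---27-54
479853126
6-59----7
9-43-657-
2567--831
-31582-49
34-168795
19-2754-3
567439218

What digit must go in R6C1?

Row 6 already contains {1, 2, 3, 4, 5, 8, 9}.
Column 1 already contains {1, 2, 3, 4, 5, 6, 8, 9}.
Its 3×3 block (box 4) already contains {1, 2, 3, 4, 5, 6, 9}.
The only value from 1–9 not eliminated is 7, so R6C1 = 7.

7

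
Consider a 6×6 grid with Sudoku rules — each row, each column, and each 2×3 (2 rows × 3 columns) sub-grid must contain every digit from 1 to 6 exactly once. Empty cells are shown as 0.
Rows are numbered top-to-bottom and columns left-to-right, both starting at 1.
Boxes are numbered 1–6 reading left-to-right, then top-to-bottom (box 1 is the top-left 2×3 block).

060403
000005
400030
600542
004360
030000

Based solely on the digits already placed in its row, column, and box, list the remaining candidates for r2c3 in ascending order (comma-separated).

1,2,3

Row 2 already contains {5}.
Column 3 already contains {4}.
Its 2×3 block (box 1) already contains {6}.
Removing those from 1–6 leaves {1, 2, 3} as the candidates for r2c3.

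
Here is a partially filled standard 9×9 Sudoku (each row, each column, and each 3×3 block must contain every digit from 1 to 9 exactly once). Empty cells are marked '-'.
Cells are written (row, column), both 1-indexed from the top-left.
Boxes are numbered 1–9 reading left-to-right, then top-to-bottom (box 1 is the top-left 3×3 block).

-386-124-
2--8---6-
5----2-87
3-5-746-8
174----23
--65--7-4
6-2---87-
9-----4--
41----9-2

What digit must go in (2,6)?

Cell (2,6) itself could take any of {3, 5, 7, 9} by direct elimination.
Consider where 7 can go in box 2.
(1,5) is out (column 5 already has a 7).
(2,5) is out (column 5 already has a 7).
(3,4) is out (row 3 already has a 7).
(3,5) is out (row 3 already has a 7).
So the only cell in box 2 that can hold 7 is (2,6).
Therefore (2,6) = 7.

7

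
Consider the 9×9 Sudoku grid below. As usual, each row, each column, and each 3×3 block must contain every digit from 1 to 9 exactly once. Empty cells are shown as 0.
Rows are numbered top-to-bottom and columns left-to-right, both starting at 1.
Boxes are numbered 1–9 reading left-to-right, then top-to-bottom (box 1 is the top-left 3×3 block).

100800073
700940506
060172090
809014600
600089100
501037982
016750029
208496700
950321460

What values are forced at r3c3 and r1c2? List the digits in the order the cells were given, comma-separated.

5,9

For r3c3:
  Consider where 5 can go in row 3.
  r3c1 is out (column 1 already has a 5).
  r3c7 is out (column 7 already has a 5).
  r3c9 is out (box 3 already has a 5).
  So the only cell in row 3 that can hold 5 is r3c3.
  So r3c3 = 5.
For r1c2:
  Consider where 9 can go in column 2.
  r2c2 is out (row 2 already has a 9).
  r4c2 is out (row 4 already has a 9).
  r5c2 is out (row 5 already has a 9).
  r6c2 is out (row 6 already has a 9).
  r8c2 is out (row 8 already has a 9).
  So the only cell in column 2 that can hold 9 is r1c2.
  So r1c2 = 9.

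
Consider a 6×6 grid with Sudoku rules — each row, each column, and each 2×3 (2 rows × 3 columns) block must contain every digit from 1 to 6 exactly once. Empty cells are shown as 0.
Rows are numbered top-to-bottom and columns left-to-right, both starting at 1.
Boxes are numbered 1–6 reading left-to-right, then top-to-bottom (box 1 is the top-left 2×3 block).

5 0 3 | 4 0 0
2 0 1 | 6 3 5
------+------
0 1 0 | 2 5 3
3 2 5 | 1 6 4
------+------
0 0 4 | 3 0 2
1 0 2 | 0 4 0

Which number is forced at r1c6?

1

Row 1 already contains {3, 4, 5}.
Column 6 already contains {2, 3, 4, 5}.
Its 2×3 block (box 2) already contains {3, 4, 5, 6}.
The only value from 1–6 not eliminated is 1, so r1c6 = 1.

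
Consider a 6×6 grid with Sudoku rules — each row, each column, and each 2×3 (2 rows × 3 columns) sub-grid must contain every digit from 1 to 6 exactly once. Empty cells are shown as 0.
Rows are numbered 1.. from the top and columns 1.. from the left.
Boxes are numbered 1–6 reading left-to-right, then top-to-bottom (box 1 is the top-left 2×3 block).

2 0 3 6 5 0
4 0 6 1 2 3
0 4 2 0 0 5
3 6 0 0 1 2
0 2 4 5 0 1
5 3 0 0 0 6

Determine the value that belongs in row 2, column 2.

Row 2 already contains {1, 2, 3, 4, 6}.
Column 2 already contains {2, 3, 4, 6}.
Its 2×3 block (box 1) already contains {2, 3, 4, 6}.
The only value from 1–6 not eliminated is 5, so row 2, column 2 = 5.

5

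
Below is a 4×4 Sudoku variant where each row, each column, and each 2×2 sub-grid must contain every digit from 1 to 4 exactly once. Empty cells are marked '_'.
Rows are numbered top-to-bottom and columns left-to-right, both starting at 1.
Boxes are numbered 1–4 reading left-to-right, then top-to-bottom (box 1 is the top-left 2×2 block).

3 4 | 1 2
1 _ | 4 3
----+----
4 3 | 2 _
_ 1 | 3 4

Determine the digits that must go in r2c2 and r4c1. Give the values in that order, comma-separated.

2,2

For r2c2:
  Row 2 already contains {1, 3, 4}.
  Column 2 already contains {1, 3, 4}.
  Its 2×2 block (box 1) already contains {1, 3, 4}.
  The only value from 1–4 not eliminated is 2, so r2c2 = 2.
For r4c1:
  Row 4 already contains {1, 3, 4}.
  Column 1 already contains {1, 3, 4}.
  Its 2×2 block (box 3) already contains {1, 3, 4}.
  The only value from 1–4 not eliminated is 2, so r4c1 = 2.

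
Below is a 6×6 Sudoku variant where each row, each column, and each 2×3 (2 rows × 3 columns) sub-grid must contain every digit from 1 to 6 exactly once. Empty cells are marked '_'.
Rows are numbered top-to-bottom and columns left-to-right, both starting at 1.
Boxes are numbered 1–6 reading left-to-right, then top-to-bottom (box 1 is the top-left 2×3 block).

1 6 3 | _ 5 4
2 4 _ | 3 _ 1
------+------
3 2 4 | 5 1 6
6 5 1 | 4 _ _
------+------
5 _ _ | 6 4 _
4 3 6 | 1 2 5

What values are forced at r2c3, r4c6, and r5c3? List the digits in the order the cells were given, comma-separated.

5,2,2

For r2c3:
  Row 2 already contains {1, 2, 3, 4}.
  Column 3 already contains {1, 3, 4, 6}.
  Its 2×3 block (box 1) already contains {1, 2, 3, 4, 6}.
  The only value from 1–6 not eliminated is 5, so r2c3 = 5.
For r4c6:
  Consider where 2 can go in column 6.
  r5c6 is out (box 6 already has a 2).
  So the only cell in column 6 that can hold 2 is r4c6.
  So r4c6 = 2.
For r5c3:
  Row 5 already contains {4, 5, 6}.
  Column 3 already contains {1, 3, 4, 6}.
  Its 2×3 block (box 5) already contains {3, 4, 5, 6}.
  The only value from 1–6 not eliminated is 2, so r5c3 = 2.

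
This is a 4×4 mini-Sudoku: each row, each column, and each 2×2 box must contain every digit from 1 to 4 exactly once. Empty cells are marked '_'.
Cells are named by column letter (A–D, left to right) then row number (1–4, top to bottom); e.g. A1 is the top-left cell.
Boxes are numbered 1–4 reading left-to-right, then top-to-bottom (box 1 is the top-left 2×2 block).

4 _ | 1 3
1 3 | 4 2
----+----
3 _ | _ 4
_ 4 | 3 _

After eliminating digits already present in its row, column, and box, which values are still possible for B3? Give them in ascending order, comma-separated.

Row 3 already contains {3, 4}.
Column B already contains {3, 4}.
Its 2×2 block (box 3) already contains {3, 4}.
Removing those from 1–4 leaves {1, 2} as the candidates for B3.

1,2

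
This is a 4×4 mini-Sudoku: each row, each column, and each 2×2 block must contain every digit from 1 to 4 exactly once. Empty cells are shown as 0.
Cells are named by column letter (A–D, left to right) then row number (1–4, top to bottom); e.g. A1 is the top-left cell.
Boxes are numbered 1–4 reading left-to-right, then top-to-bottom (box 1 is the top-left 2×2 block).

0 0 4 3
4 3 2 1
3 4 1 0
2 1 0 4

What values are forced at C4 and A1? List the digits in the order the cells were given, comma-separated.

3,1

For C4:
  Row 4 already contains {1, 2, 4}.
  Column C already contains {1, 2, 4}.
  Its 2×2 block (box 4) already contains {1, 4}.
  The only value from 1–4 not eliminated is 3, so C4 = 3.
For A1:
  Row 1 already contains {3, 4}.
  Column A already contains {2, 3, 4}.
  Its 2×2 block (box 1) already contains {3, 4}.
  The only value from 1–4 not eliminated is 1, so A1 = 1.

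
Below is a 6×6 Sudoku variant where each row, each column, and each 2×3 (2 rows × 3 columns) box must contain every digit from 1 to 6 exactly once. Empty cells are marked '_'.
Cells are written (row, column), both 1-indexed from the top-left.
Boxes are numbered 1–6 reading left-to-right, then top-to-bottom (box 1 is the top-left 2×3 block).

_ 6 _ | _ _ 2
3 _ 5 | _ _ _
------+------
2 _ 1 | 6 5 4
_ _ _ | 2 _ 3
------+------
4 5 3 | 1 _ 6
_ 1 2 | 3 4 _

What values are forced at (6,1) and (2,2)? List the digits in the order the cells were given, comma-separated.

For (6,1):
  Row 6 already contains {1, 2, 3, 4}.
  Column 1 already contains {2, 3, 4}.
  Its 2×3 block (box 5) already contains {1, 2, 3, 4, 5}.
  The only value from 1–6 not eliminated is 6, so (6,1) = 6.
For (2,2):
  Consider where 2 can go in row 2.
  (2,4) is out (column 4 already has a 2).
  (2,5) is out (box 2 already has a 2).
  (2,6) is out (column 6 already has a 2).
  So the only cell in row 2 that can hold 2 is (2,2).
  So (2,2) = 2.

6,2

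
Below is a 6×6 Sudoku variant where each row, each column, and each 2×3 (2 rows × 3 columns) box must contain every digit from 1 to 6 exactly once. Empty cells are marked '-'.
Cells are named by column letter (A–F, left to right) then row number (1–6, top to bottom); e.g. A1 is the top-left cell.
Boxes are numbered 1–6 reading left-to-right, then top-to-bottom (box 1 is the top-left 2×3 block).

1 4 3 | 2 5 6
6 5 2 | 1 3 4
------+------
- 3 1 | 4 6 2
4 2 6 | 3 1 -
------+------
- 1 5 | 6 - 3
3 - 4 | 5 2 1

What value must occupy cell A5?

Row 5 already contains {1, 3, 5, 6}.
Column A already contains {1, 3, 4, 6}.
Its 2×3 block (box 5) already contains {1, 3, 4, 5}.
The only value from 1–6 not eliminated is 2, so A5 = 2.

2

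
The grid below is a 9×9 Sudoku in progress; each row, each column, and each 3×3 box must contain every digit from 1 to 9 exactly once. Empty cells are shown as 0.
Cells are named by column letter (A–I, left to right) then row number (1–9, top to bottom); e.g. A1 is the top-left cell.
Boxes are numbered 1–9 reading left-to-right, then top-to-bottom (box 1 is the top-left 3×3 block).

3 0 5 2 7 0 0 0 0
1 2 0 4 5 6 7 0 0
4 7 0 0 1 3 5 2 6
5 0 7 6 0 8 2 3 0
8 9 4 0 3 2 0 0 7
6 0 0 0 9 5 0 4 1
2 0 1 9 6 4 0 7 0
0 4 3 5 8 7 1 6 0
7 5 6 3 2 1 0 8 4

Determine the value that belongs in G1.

4

Cell G1 itself could take any of {4, 8, 9} by direct elimination.
Consider where 4 can go in box 3.
H1 is out (column H already has a 4).
I1 is out (column I already has a 4).
H2 is out (row 2 already has a 4).
I2 is out (row 2 already has a 4).
So the only cell in box 3 that can hold 4 is G1.
Therefore G1 = 4.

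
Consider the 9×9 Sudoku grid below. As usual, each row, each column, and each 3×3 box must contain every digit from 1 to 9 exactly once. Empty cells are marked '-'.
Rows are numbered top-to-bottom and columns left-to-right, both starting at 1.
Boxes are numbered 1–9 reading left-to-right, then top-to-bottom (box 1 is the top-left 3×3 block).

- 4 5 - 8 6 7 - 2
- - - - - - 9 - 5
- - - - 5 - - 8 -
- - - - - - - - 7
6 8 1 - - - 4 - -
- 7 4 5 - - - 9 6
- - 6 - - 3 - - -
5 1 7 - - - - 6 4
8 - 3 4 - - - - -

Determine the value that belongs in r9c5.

Cell r9c5 itself could take any of {1, 2, 6, 7, 9} by direct elimination.
Consider where 6 can go in row 9.
r9c2 is out (box 7 already has a 6).
r9c6 is out (column 6 already has a 6).
r9c7 is out (box 9 already has a 6).
r9c8 is out (column 8 already has a 6).
r9c9 is out (column 9 already has a 6).
So the only cell in row 9 that can hold 6 is r9c5.
Therefore r9c5 = 6.

6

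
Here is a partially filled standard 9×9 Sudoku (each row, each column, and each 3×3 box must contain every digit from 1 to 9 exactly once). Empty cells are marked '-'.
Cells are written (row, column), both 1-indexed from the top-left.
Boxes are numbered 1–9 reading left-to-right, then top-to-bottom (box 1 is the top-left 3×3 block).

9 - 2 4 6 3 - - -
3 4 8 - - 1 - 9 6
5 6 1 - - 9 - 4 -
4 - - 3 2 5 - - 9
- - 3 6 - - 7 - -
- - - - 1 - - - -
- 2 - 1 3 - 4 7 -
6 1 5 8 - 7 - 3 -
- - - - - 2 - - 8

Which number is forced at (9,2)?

Cell (9,2) itself could take any of {3, 7, 9} by direct elimination.
Consider where 3 can go in box 7.
(7,1) is out (row 7 already has a 3).
(7,3) is out (row 7 already has a 3).
(9,1) is out (column 1 already has a 3).
(9,3) is out (column 3 already has a 3).
So the only cell in box 7 that can hold 3 is (9,2).
Therefore (9,2) = 3.

3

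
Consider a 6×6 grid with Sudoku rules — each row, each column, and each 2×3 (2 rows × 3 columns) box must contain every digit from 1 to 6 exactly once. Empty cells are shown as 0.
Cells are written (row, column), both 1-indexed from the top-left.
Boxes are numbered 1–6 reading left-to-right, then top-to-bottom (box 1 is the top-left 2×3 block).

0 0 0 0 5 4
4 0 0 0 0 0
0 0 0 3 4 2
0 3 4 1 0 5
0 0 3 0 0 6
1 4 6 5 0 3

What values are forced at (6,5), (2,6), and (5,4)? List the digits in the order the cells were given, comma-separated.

2,1,4

For (6,5):
  Row 6 already contains {1, 3, 4, 5, 6}.
  Column 5 already contains {4, 5}.
  Its 2×3 block (box 6) already contains {3, 5, 6}.
  The only value from 1–6 not eliminated is 2, so (6,5) = 2.
For (2,6):
  Row 2 already contains {4}.
  Column 6 already contains {2, 3, 4, 5, 6}.
  Its 2×3 block (box 2) already contains {4, 5}.
  The only value from 1–6 not eliminated is 1, so (2,6) = 1.
For (5,4):
  Consider where 4 can go in column 4.
  (1,4) is out (row 1 already has a 4).
  (2,4) is out (row 2 already has a 4).
  So the only cell in column 4 that can hold 4 is (5,4).
  So (5,4) = 4.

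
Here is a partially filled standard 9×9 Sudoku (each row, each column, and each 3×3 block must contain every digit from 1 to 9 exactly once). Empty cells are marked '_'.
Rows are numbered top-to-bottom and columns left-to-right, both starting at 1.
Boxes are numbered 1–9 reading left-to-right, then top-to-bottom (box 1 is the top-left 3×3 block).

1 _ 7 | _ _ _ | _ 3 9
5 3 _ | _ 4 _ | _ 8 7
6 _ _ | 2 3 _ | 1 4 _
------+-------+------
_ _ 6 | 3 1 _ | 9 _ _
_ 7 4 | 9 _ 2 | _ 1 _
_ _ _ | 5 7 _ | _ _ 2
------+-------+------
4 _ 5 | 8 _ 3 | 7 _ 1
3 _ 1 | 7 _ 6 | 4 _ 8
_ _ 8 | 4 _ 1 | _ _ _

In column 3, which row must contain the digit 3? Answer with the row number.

6

Consider where 3 can go in column 3.
R2C3 is out (row 2 already has a 3).
R3C3 is out (row 3 already has a 3).
So the only cell in column 3 that can hold 3 is R6C3.
That is row 6.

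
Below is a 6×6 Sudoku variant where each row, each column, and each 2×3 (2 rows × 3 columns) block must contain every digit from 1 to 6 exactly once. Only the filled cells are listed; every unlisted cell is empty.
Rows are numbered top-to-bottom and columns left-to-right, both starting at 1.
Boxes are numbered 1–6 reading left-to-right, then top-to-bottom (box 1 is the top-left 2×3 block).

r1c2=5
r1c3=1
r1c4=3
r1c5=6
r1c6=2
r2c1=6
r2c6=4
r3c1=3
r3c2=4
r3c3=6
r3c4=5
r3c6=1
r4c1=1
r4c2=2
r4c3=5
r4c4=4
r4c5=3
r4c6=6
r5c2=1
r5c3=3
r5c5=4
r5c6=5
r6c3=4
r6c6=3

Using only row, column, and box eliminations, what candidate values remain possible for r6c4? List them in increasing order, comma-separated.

Row 6 already contains {3, 4}.
Column 4 already contains {3, 4, 5}.
Its 2×3 block (box 6) already contains {3, 4, 5}.
Removing those from 1–6 leaves {1, 2, 6} as the candidates for r6c4.

1,2,6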